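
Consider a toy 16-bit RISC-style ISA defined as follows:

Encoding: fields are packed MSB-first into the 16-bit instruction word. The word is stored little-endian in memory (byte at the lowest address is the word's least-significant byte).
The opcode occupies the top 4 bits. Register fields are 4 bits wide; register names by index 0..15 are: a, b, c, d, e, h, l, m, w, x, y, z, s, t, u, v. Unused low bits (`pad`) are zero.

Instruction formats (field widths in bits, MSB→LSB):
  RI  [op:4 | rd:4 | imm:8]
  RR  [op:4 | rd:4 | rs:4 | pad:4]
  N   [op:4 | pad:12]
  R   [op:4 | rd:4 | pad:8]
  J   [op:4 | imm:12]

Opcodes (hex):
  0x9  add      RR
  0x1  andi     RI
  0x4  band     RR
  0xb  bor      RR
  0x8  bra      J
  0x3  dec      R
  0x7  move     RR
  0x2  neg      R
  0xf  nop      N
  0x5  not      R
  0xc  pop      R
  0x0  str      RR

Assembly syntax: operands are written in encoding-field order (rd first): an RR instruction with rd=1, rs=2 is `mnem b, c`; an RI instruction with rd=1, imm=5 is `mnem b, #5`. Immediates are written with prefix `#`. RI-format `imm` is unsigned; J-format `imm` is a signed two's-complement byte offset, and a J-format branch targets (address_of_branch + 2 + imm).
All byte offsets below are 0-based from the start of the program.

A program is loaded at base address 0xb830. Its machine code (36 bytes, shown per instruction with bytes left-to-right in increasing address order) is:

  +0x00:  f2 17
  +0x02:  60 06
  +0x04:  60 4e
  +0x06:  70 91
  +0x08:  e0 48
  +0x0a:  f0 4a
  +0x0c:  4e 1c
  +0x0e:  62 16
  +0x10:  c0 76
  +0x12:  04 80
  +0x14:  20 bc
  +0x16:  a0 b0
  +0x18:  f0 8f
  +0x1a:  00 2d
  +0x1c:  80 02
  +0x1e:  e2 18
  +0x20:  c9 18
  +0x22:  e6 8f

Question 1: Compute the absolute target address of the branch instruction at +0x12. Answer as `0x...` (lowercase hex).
0xb848

@+12  little-endian(04 80) = 0x8004
  top 4b → 0x8 → bra [J]
  [11:0] imm=4 = #4
  target = base 0xb830 + off 0x12 + 2 + imm 4 = 0xb848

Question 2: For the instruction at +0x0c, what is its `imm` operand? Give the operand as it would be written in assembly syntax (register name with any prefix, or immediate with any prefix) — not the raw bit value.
off 0x0c: read 4e 1c as little → 0x1c4e
  top 4b → 0x1 → andi [RI]
  rd@[11:8]=0xc ⇒ s
  imm@[7:0]=0x4e ⇒ #78

#78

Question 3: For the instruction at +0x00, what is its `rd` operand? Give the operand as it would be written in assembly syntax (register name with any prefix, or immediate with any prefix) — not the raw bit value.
[00] f2 17 → 0x17f2
  opcode bits[15:12]=0x1: andi/RI
  rd: (w>>8)&0xf=0x7 → m
  imm: (w>>0)&0xff=0xf2 → #242

m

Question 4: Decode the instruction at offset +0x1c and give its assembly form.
off 0x1c: read 80 02 as little → 0x0280
  opcode bits[15:12]=0x0: str/RR
  [11:8] rd=2 = c
  [7:4] rs=8 = w

str c, w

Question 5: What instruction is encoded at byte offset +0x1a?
+0x1a: 00 2d ⇒ word 0x2d00 (little)
  top 4b → 0x2 → neg [R]
  rd@[11:8]=0xd ⇒ t

neg t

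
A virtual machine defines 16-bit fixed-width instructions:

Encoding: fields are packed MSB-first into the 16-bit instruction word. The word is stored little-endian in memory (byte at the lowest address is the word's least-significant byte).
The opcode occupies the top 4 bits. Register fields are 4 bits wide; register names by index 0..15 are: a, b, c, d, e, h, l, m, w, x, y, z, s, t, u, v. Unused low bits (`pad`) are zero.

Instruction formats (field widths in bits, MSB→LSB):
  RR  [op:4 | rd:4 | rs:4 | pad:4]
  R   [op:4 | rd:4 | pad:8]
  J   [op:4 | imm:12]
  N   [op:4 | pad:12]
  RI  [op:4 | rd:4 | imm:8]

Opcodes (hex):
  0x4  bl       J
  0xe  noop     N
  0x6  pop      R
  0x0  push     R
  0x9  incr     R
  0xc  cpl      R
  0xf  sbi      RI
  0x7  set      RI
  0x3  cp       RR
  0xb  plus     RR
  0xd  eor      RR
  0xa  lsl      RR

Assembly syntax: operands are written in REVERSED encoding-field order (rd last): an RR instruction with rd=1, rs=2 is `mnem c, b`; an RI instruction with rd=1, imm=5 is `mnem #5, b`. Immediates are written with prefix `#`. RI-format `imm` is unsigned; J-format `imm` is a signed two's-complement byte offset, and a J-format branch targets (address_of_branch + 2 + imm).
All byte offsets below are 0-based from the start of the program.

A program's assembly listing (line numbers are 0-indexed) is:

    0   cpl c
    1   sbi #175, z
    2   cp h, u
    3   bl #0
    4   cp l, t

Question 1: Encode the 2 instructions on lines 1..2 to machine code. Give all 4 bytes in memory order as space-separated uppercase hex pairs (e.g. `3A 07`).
AF FB 50 3E

L1: sbi op=0xf:4|rd=11:4|imm=175:8 ⇒ 0xfbaf ⇒ little af fb
L2: cp op=0x3:4|rd=14:4|rs=5:4|pad=0:4 ⇒ 0x3e50 ⇒ little 50 3e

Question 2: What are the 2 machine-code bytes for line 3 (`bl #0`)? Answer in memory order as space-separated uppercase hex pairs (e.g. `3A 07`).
line 3 (bl): pack op=0x4:4|imm=0:12 = 0x4000; little→ 00 40

00 40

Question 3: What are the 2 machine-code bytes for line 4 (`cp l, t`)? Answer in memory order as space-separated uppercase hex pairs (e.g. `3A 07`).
60 3D

L4: cp op=0x3:4|rd=13:4|rs=6:4|pad=0:4 ⇒ 0x3d60 ⇒ little 60 3d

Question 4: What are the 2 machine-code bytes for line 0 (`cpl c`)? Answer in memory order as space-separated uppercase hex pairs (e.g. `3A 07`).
L0: cpl op=0xc:4|rd=2:4|pad=0:8 ⇒ 0xc200 ⇒ little 00 c2

00 C2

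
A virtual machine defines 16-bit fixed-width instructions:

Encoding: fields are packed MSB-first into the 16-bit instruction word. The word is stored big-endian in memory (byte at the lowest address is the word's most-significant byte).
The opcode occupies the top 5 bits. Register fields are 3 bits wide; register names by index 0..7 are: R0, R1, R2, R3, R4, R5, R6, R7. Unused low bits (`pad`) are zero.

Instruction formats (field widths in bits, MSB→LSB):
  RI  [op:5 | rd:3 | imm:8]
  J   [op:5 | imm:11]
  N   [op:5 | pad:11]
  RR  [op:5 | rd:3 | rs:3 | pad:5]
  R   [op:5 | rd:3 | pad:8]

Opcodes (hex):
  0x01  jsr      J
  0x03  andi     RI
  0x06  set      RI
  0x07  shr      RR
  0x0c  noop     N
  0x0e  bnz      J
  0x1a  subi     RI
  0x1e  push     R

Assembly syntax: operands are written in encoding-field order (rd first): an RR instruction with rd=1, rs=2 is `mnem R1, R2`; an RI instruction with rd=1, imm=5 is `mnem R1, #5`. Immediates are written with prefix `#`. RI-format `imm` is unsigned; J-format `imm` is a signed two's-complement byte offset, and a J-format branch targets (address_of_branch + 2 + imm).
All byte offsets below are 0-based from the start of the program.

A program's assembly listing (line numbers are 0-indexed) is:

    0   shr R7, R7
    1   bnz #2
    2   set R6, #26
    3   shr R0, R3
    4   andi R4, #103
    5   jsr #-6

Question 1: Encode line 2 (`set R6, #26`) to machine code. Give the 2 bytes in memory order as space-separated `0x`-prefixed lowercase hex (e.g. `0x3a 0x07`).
0x36 0x1a

2. set fields op=0x6:5|rd=6:3|imm=26:8 → word 361ah → 36 1a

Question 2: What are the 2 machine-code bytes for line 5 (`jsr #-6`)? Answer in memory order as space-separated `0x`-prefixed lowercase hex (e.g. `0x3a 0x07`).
L5: jsr op=0x1:5|imm=-6:11 ⇒ 0x0ffa ⇒ big 0f fa

0x0f 0xfa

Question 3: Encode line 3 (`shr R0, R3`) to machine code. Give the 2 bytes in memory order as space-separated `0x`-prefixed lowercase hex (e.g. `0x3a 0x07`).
line 3 (shr): pack op=0x7:5|rd=0:3|rs=3:3|pad=0:5 = 0x3860; big→ 38 60

0x38 0x60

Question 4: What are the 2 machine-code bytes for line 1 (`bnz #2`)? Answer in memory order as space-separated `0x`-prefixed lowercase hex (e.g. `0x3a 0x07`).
0x70 0x02

line 1 (bnz): pack op=0xe:5|imm=2:11 = 0x7002; big→ 70 02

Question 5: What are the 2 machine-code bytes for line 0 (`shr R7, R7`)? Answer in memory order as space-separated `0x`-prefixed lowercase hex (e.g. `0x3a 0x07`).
line 0 (shr): pack op=0x7:5|rd=7:3|rs=7:3|pad=0:5 = 0x3fe0; big→ 3f e0

0x3f 0xe0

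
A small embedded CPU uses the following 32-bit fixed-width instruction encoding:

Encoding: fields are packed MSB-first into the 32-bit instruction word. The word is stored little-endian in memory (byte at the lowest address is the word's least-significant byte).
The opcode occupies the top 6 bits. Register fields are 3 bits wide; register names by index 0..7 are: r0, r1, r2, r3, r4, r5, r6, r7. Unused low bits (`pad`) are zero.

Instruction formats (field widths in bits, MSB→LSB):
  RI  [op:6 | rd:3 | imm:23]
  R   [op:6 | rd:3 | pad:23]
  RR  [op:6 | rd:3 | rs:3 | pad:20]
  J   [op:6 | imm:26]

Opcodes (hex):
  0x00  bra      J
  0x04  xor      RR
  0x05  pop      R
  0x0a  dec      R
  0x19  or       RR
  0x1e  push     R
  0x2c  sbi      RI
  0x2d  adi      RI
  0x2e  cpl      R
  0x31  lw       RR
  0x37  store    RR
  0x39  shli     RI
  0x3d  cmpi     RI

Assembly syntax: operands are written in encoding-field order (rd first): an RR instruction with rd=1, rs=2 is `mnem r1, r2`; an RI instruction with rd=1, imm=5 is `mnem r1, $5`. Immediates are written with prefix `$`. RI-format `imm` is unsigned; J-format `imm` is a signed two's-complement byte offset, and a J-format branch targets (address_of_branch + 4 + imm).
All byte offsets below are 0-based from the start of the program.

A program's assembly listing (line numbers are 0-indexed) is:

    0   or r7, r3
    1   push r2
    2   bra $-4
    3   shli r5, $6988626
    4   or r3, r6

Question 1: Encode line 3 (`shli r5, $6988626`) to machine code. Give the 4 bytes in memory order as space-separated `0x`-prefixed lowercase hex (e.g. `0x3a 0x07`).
0x52 0xa3 0xea 0xe6

3. shli fields op=0x39:6|rd=5:3|imm=6988626:23 → word e6eaa352h → 52 a3 ea e6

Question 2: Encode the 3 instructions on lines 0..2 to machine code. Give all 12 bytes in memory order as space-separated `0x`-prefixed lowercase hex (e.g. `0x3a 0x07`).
0x00 0x00 0xb0 0x67 0x00 0x00 0x00 0x79 0xfc 0xff 0xff 0x03

line 0 (or): pack op=0x19:6|rd=7:3|rs=3:3|pad=0:20 = 0x67b00000; little→ 00 00 b0 67
line 1 (push): pack op=0x1e:6|rd=2:3|pad=0:23 = 0x79000000; little→ 00 00 00 79
line 2 (bra): pack op=0x0:6|imm=-4:26 = 0x03fffffc; little→ fc ff ff 03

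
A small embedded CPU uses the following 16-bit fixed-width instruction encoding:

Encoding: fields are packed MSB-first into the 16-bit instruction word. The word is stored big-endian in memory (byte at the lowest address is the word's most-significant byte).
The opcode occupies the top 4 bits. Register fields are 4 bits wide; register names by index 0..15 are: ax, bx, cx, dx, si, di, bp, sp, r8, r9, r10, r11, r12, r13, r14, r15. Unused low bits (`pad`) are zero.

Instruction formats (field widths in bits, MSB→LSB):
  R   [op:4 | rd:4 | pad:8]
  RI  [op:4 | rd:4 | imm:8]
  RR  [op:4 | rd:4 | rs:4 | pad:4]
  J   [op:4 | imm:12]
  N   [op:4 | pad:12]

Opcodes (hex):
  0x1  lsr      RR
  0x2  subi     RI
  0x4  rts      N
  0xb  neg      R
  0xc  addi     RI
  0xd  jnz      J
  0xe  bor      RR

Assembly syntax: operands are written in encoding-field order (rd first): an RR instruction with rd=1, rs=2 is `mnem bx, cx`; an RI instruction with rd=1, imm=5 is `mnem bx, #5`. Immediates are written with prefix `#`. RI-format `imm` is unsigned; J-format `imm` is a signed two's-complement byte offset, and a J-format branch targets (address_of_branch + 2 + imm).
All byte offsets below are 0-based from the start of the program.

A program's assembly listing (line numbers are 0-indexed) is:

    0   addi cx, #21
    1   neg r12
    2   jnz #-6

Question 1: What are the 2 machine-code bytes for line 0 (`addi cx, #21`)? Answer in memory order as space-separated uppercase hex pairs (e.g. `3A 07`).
0. addi fields op=0xc:4|rd=2:4|imm=21:8 → word c215h → c2 15

C2 15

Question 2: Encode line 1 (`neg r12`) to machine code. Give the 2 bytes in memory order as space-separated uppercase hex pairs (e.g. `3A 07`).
line 1 (neg): pack op=0xb:4|rd=12:4|pad=0:8 = 0xbc00; big→ bc 00

BC 00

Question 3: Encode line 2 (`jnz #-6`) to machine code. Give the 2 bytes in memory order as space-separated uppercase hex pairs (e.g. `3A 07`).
L2: jnz op=0xd:4|imm=-6:12 ⇒ 0xdffa ⇒ big df fa

DF FA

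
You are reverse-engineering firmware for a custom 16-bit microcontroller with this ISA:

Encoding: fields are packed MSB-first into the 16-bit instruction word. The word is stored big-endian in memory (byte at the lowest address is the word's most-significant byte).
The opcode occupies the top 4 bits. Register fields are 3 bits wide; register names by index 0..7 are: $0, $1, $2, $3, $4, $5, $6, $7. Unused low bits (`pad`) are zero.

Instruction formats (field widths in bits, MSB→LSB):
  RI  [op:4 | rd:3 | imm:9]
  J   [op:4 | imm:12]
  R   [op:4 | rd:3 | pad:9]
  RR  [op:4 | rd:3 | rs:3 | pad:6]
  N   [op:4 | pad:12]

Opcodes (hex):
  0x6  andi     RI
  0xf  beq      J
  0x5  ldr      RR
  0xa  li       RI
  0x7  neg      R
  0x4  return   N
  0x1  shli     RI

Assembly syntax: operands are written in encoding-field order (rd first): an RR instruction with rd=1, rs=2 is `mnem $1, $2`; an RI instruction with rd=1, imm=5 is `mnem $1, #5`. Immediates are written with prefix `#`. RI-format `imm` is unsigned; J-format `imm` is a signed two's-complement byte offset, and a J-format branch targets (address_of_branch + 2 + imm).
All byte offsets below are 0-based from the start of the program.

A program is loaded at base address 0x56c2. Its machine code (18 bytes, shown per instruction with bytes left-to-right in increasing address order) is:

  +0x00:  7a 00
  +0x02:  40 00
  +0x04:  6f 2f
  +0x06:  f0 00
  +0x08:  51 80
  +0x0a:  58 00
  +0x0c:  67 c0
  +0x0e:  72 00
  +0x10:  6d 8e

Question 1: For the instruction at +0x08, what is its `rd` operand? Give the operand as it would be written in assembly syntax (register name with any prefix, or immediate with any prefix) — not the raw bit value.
$0

[08] 51 80 → 0x5180
  opcode bits[15:12]=0x5: ldr/RR
  rd: (w>>9)&0x7=0x0 → $0
  rs: (w>>6)&0x7=0x6 → $6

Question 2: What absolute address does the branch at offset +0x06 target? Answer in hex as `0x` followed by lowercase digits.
0x56ca

@+06  big-endian(f0 00) = 0xf000
  op=0xf000>>12=0xf ⇒ beq (J)
  imm@[11:0]=0x0 ⇒ #0
  target = base 0x56c2 + off 0x06 + 2 + imm 0 = 0x56ca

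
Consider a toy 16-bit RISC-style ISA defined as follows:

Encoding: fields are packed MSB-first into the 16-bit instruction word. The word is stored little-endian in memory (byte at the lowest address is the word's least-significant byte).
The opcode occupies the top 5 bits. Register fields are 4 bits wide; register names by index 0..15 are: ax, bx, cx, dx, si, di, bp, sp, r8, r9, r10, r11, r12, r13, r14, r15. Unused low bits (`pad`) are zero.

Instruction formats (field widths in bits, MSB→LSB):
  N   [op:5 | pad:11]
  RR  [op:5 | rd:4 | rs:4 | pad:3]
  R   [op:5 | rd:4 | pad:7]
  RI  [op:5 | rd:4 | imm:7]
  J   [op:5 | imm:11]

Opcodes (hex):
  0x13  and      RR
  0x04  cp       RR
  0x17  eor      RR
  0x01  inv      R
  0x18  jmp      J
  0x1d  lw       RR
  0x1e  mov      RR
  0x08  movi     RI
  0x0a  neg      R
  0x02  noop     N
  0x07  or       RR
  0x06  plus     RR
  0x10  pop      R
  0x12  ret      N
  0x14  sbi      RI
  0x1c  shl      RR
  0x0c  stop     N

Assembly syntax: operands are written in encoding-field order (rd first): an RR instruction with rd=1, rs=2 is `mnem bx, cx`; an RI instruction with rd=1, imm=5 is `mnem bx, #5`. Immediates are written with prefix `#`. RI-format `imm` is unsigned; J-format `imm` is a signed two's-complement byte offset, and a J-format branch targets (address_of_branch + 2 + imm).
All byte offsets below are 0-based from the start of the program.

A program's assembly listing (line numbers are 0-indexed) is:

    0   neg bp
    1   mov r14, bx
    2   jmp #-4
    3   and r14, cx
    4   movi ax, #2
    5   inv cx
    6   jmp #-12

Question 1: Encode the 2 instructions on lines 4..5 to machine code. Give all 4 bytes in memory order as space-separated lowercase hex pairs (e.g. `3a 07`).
02 40 00 09

L4: movi op=0x8:5|rd=0:4|imm=2:7 ⇒ 0x4002 ⇒ little 02 40
L5: inv op=0x1:5|rd=2:4|pad=0:7 ⇒ 0x0900 ⇒ little 00 09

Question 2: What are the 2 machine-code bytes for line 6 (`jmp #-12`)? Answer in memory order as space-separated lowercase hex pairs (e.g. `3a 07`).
L6: jmp op=0x18:5|imm=-12:11 ⇒ 0xc7f4 ⇒ little f4 c7

f4 c7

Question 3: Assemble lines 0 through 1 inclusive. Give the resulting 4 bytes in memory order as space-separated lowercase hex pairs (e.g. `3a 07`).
L0: neg op=0xa:5|rd=6:4|pad=0:7 ⇒ 0x5300 ⇒ little 00 53
L1: mov op=0x1e:5|rd=14:4|rs=1:4|pad=0:3 ⇒ 0xf708 ⇒ little 08 f7

00 53 08 f7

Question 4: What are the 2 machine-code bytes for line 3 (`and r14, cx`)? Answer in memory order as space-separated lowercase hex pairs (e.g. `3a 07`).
10 9f

L3: and op=0x13:5|rd=14:4|rs=2:4|pad=0:3 ⇒ 0x9f10 ⇒ little 10 9f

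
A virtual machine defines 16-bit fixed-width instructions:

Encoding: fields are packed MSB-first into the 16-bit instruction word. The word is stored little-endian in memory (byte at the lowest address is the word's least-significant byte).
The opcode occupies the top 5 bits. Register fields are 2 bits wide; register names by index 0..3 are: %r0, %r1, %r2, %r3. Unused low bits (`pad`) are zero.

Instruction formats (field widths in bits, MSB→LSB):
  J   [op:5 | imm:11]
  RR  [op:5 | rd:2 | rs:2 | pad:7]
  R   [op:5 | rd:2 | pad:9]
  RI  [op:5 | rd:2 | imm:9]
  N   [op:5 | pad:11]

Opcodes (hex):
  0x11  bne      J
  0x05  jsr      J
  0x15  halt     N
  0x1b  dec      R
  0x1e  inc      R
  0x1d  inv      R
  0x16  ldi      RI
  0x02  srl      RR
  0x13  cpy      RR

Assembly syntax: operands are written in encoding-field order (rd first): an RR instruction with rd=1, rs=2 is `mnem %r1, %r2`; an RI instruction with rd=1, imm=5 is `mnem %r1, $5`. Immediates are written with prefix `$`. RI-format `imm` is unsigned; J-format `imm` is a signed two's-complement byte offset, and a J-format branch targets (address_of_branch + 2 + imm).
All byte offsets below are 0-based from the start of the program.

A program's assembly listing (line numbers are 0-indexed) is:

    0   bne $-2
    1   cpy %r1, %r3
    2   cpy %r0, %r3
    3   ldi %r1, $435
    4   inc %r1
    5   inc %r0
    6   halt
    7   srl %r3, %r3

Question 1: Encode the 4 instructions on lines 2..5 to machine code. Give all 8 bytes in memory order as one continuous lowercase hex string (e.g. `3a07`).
8099b3b300f200f0

line 2 (cpy): pack op=0x13:5|rd=0:2|rs=3:2|pad=0:7 = 0x9980; little→ 80 99
line 3 (ldi): pack op=0x16:5|rd=1:2|imm=435:9 = 0xb3b3; little→ b3 b3
line 4 (inc): pack op=0x1e:5|rd=1:2|pad=0:9 = 0xf200; little→ 00 f2
line 5 (inc): pack op=0x1e:5|rd=0:2|pad=0:9 = 0xf000; little→ 00 f0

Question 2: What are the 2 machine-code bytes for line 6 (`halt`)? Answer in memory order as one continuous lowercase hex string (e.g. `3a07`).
L6: halt op=0x15:5|pad=0:11 ⇒ 0xa800 ⇒ little 00 a8

00a8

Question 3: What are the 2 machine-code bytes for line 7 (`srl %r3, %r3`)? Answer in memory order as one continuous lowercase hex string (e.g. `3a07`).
line 7 (srl): pack op=0x2:5|rd=3:2|rs=3:2|pad=0:7 = 0x1780; little→ 80 17

8017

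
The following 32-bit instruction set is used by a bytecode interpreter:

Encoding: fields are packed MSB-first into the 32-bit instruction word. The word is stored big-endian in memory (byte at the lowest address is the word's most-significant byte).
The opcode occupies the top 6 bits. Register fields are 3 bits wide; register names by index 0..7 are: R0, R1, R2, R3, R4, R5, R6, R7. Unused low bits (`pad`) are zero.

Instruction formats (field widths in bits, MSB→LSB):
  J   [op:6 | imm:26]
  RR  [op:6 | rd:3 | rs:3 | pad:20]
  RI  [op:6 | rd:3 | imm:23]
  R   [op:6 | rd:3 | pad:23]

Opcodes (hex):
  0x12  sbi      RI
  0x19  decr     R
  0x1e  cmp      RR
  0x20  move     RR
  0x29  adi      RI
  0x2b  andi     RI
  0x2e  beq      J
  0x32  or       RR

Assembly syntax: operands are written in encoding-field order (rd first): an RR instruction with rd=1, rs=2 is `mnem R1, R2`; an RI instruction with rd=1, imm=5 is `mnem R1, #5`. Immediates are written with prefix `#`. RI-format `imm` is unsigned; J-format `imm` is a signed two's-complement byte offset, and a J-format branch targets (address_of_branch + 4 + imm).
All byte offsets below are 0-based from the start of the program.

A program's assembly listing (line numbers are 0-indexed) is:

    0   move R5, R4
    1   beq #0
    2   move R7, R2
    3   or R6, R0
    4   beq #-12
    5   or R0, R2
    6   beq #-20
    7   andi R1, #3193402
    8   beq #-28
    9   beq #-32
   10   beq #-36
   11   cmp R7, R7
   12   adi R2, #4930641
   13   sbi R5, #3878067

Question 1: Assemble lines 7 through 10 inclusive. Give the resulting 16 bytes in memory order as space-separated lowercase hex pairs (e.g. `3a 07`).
line 7 (andi): pack op=0x2b:6|rd=1:3|imm=3193402:23 = 0xacb0ba3a; big→ ac b0 ba 3a
line 8 (beq): pack op=0x2e:6|imm=-28:26 = 0xbbffffe4; big→ bb ff ff e4
line 9 (beq): pack op=0x2e:6|imm=-32:26 = 0xbbffffe0; big→ bb ff ff e0
line 10 (beq): pack op=0x2e:6|imm=-36:26 = 0xbbffffdc; big→ bb ff ff dc

ac b0 ba 3a bb ff ff e4 bb ff ff e0 bb ff ff dc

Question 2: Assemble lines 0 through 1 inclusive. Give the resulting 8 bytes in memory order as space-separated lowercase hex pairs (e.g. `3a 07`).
82 c0 00 00 b8 00 00 00

line 0 (move): pack op=0x20:6|rd=5:3|rs=4:3|pad=0:20 = 0x82c00000; big→ 82 c0 00 00
line 1 (beq): pack op=0x2e:6|imm=0:26 = 0xb8000000; big→ b8 00 00 00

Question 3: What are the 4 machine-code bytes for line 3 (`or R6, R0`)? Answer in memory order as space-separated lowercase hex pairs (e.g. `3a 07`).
line 3 (or): pack op=0x32:6|rd=6:3|rs=0:3|pad=0:20 = 0xcb000000; big→ cb 00 00 00

cb 00 00 00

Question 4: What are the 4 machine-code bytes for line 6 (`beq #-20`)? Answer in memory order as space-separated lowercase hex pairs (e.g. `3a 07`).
line 6 (beq): pack op=0x2e:6|imm=-20:26 = 0xbbffffec; big→ bb ff ff ec

bb ff ff ec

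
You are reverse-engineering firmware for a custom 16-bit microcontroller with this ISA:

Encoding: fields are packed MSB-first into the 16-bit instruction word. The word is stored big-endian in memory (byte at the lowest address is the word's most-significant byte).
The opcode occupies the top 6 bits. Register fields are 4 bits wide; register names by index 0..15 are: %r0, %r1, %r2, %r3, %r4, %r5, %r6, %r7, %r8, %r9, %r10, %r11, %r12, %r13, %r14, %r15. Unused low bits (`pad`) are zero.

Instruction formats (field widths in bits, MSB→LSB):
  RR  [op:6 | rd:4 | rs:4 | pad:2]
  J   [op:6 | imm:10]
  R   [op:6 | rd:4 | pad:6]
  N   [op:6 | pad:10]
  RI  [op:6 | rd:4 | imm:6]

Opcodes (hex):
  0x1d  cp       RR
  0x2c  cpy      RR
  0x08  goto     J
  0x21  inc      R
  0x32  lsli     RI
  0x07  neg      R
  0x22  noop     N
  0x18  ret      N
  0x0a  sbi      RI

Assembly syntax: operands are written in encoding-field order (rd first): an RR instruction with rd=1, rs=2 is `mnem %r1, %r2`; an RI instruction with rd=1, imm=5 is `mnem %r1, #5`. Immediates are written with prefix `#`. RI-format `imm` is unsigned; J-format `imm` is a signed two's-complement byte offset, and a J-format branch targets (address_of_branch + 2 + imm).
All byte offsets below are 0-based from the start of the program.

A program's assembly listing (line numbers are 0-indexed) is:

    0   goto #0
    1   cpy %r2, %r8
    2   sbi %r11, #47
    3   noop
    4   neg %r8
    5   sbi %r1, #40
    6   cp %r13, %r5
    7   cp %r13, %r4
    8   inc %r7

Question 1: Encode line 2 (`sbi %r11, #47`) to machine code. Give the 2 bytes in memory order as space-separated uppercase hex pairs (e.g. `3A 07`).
2. sbi fields op=0xa:6|rd=11:4|imm=47:6 → word 2aefh → 2a ef

2A EF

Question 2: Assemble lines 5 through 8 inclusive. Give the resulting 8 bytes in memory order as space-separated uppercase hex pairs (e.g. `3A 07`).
5. sbi fields op=0xa:6|rd=1:4|imm=40:6 → word 2868h → 28 68
6. cp fields op=0x1d:6|rd=13:4|rs=5:4|pad=0:2 → word 7754h → 77 54
7. cp fields op=0x1d:6|rd=13:4|rs=4:4|pad=0:2 → word 7750h → 77 50
8. inc fields op=0x21:6|rd=7:4|pad=0:6 → word 85c0h → 85 c0

28 68 77 54 77 50 85 C0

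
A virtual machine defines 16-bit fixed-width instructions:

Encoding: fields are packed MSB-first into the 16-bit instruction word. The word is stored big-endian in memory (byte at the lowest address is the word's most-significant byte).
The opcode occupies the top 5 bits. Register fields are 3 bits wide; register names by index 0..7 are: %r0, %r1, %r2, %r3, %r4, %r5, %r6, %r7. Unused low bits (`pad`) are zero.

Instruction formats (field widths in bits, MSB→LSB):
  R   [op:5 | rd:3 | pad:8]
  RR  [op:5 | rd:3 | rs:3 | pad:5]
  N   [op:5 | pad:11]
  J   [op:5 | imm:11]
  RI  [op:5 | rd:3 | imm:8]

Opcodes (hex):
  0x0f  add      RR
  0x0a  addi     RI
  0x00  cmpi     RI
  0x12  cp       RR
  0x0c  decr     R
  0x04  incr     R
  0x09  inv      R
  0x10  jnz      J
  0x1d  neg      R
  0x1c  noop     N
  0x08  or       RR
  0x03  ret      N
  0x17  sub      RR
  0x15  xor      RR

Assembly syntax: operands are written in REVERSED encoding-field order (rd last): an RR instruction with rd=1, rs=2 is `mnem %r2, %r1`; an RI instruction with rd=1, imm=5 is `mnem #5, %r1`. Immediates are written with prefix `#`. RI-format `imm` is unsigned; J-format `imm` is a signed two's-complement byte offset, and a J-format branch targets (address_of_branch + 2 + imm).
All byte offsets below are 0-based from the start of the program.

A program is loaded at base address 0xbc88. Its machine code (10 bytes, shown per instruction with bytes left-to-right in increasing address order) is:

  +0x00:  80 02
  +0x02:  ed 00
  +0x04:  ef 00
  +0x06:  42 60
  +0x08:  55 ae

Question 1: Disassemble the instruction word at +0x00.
@+00  big-endian(80 02) = 0x8002
  top 5b → 0x10 → jnz [J]
  imm@[10:0]=0x2 ⇒ #2

jnz #2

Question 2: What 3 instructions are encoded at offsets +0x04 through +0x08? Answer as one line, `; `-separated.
off 0x04: read ef 00 as big → 0xef00
  op=0xef00>>11=0x1d ⇒ neg (R)
  rd: (w>>8)&0x7=0x7 → %r7
off 0x06: read 42 60 as big → 0x4260
  op=0x4260>>11=0x8 ⇒ or (RR)
  rd: (w>>8)&0x7=0x2 → %r2
  rs: (w>>5)&0x7=0x3 → %r3
off 0x08: read 55 ae as big → 0x55ae
  op=0x55ae>>11=0xa ⇒ addi (RI)
  rd: (w>>8)&0x7=0x5 → %r5
  imm: (w>>0)&0xff=0xae → #174

neg %r7; or %r3, %r2; addi #174, %r5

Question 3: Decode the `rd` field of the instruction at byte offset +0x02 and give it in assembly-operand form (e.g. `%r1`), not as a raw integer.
off 0x02: read ed 00 as big → 0xed00
  top 5b → 0x1d → neg [R]
  rd@[10:8]=0x5 ⇒ %r5

%r5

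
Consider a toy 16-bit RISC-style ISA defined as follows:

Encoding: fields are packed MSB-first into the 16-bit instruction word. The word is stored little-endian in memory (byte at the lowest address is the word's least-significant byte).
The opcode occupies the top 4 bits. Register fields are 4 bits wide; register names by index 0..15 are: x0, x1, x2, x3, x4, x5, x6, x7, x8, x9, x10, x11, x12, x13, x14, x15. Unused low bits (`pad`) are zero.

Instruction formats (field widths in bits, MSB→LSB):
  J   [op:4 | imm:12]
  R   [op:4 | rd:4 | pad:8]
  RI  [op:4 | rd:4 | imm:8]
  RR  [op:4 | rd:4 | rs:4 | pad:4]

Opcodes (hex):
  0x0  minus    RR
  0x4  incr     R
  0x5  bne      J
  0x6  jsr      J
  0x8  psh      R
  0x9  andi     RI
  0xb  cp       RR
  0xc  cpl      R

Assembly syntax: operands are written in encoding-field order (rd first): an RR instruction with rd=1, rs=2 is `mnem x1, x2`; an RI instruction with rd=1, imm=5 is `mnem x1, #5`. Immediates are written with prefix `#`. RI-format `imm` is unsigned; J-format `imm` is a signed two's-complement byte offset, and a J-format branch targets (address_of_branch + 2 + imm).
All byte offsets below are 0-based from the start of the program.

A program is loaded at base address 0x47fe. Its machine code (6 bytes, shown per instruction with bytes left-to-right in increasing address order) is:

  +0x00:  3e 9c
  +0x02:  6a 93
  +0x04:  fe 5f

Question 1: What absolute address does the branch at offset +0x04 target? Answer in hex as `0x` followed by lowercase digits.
[04] fe 5f → 0x5ffe
  op=0x5ffe>>12=0x5 ⇒ bne (J)
  [11:0] imm=4094 (s12→-2) = #-2
  target = base 0x47fe + off 0x04 + 2 + imm -2 = 0x4802

0x4802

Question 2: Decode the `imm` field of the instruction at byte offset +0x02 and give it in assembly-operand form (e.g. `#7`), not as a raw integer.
#106

+0x02: 6a 93 ⇒ word 0x936a (little)
  top 4b → 0x9 → andi [RI]
  [11:8] rd=3 = x3
  [7:0] imm=106 = #106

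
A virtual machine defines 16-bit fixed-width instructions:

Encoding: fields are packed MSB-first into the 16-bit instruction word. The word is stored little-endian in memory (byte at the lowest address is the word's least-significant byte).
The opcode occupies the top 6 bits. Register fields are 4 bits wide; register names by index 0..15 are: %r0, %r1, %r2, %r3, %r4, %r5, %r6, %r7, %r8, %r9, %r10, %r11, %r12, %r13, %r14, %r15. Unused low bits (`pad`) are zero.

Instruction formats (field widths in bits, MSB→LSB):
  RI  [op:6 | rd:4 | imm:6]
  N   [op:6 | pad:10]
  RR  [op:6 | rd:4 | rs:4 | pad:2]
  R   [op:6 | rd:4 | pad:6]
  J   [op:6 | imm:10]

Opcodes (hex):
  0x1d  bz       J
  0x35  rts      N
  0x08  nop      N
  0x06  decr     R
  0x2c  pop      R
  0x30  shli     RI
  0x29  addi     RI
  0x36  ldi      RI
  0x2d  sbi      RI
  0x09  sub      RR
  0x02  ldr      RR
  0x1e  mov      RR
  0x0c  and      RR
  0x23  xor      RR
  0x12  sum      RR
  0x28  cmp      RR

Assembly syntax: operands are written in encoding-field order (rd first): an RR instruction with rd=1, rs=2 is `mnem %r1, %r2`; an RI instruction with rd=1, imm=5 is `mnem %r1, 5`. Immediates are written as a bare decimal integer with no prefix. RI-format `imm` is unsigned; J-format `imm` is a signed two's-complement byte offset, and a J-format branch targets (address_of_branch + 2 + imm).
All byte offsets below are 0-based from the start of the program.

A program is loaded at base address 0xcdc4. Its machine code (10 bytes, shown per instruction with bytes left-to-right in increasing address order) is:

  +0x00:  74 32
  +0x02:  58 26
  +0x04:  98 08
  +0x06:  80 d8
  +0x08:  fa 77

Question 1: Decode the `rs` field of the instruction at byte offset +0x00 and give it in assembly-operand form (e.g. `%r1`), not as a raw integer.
%r13

off 0x00: read 74 32 as little → 0x3274
  op=0x3274>>10=0xc ⇒ and (RR)
  rd@[9:6]=0x9 ⇒ %r9
  rs@[5:2]=0xd ⇒ %r13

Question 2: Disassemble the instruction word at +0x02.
sub %r9, %r6

+0x02: 58 26 ⇒ word 0x2658 (little)
  top 6b → 0x9 → sub [RR]
  [9:6] rd=9 = %r9
  [5:2] rs=6 = %r6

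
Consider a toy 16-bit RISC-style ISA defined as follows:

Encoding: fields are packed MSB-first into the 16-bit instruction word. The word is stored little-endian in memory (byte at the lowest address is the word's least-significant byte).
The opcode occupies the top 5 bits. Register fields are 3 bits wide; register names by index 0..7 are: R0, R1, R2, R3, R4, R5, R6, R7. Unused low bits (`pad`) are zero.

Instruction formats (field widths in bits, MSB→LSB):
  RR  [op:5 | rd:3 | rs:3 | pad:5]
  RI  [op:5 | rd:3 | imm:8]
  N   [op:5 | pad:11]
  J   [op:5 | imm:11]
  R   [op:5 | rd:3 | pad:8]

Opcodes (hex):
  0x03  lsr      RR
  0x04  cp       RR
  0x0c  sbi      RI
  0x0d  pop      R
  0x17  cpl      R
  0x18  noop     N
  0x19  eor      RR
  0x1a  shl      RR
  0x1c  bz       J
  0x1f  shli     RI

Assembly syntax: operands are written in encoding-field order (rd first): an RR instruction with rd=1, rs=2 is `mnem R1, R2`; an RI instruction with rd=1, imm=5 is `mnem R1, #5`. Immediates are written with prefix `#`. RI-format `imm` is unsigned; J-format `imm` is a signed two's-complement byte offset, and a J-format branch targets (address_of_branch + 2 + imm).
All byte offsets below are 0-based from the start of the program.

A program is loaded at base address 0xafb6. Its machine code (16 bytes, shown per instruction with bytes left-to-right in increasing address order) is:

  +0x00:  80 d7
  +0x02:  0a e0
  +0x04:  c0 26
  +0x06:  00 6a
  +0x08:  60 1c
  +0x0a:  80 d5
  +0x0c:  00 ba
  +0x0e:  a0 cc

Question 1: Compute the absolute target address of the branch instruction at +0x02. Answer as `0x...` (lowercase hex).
[02] 0a e0 → 0xe00a
  top 5b → 0x1c → bz [J]
  [10:0] imm=10 = #10
  target = base 0xafb6 + off 0x02 + 2 + imm 10 = 0xafc4

0xafc4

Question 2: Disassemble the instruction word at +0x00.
shl R7, R4

+0x00: 80 d7 ⇒ word 0xd780 (little)
  op=0xd780>>11=0x1a ⇒ shl (RR)
  [10:8] rd=7 = R7
  [7:5] rs=4 = R4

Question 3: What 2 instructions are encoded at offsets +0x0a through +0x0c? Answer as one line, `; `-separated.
shl R5, R4; cpl R2

@+0a  little-endian(80 d5) = 0xd580
  top 5b → 0x1a → shl [RR]
  rd@[10:8]=0x5 ⇒ R5
  rs@[7:5]=0x4 ⇒ R4
@+0c  little-endian(00 ba) = 0xba00
  top 5b → 0x17 → cpl [R]
  rd@[10:8]=0x2 ⇒ R2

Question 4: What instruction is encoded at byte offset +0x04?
+0x04: c0 26 ⇒ word 0x26c0 (little)
  op=0x26c0>>11=0x4 ⇒ cp (RR)
  rd@[10:8]=0x6 ⇒ R6
  rs@[7:5]=0x6 ⇒ R6

cp R6, R6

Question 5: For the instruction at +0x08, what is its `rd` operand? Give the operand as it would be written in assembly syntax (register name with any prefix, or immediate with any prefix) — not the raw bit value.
[08] 60 1c → 0x1c60
  opcode bits[15:11]=0x3: lsr/RR
  rd@[10:8]=0x4 ⇒ R4
  rs@[7:5]=0x3 ⇒ R3

R4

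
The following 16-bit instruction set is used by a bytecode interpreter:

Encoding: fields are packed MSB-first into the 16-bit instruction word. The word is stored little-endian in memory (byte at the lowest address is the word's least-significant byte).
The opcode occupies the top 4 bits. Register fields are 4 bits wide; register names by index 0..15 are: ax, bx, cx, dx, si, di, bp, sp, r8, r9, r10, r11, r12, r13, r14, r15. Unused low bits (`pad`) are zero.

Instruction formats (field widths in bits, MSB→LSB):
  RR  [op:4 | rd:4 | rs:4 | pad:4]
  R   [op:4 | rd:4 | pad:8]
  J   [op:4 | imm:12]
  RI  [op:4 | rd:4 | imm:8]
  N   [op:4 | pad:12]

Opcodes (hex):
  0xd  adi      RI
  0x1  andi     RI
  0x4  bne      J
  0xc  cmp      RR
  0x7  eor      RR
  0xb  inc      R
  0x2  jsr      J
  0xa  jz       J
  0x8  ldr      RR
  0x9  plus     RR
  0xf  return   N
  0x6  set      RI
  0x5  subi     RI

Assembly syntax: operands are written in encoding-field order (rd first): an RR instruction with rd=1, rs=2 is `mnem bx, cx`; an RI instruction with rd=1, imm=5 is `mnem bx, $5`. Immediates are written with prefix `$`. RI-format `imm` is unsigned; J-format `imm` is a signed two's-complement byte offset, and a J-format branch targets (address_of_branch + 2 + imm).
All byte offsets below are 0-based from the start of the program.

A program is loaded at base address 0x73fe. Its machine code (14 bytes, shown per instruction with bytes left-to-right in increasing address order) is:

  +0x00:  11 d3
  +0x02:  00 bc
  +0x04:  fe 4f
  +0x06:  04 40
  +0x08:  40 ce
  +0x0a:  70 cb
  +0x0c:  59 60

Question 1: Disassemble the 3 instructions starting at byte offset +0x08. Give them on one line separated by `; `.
cmp r14, si; cmp r11, sp; set ax, $89

off 0x08: read 40 ce as little → 0xce40
  opcode bits[15:12]=0xc: cmp/RR
  [11:8] rd=14 = r14
  [7:4] rs=4 = si
off 0x0a: read 70 cb as little → 0xcb70
  opcode bits[15:12]=0xc: cmp/RR
  [11:8] rd=11 = r11
  [7:4] rs=7 = sp
off 0x0c: read 59 60 as little → 0x6059
  opcode bits[15:12]=0x6: set/RI
  [11:8] rd=0 = ax
  [7:0] imm=89 = $89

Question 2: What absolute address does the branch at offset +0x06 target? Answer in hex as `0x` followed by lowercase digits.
[06] 04 40 → 0x4004
  top 4b → 0x4 → bne [J]
  [11:0] imm=4 = $4
  target = base 0x73fe + off 0x06 + 2 + imm 4 = 0x740a

0x740a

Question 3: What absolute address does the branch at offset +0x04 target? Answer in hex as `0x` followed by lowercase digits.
@+04  little-endian(fe 4f) = 0x4ffe
  top 4b → 0x4 → bne [J]
  imm@[11:0]=0xffe (s12→-2) ⇒ $-2
  target = base 0x73fe + off 0x04 + 2 + imm -2 = 0x7402

0x7402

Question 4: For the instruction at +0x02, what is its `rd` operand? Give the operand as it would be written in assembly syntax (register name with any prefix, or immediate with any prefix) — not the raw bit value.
r12

+0x02: 00 bc ⇒ word 0xbc00 (little)
  top 4b → 0xb → inc [R]
  [11:8] rd=12 = r12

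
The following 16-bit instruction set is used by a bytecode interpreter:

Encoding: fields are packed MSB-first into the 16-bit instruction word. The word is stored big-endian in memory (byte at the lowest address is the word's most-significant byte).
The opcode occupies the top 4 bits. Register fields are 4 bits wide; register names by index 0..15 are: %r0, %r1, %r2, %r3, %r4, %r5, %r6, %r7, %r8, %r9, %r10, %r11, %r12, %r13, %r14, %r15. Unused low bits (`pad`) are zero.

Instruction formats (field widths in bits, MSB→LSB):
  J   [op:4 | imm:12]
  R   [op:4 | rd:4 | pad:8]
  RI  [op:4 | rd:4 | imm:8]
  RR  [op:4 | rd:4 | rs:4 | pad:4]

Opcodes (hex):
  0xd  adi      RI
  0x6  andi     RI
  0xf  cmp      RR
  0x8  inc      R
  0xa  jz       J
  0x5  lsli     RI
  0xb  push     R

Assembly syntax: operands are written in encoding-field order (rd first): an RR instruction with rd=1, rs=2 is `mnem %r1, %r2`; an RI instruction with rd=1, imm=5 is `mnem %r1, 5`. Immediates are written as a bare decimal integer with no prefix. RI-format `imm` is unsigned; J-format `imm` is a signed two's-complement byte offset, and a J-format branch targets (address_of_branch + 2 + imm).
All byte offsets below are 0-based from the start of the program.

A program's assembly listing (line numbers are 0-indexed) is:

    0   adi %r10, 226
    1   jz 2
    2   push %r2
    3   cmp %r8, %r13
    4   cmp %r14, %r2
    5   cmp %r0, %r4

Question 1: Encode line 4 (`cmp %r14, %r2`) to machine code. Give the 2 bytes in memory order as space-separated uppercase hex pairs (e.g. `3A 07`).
FE 20

4. cmp fields op=0xf:4|rd=14:4|rs=2:4|pad=0:4 → word fe20h → fe 20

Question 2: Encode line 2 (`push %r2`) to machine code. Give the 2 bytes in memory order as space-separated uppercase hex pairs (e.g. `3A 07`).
B2 00

line 2 (push): pack op=0xb:4|rd=2:4|pad=0:8 = 0xb200; big→ b2 00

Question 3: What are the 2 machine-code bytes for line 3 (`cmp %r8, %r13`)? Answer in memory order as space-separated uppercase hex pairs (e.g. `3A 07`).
F8 D0

line 3 (cmp): pack op=0xf:4|rd=8:4|rs=13:4|pad=0:4 = 0xf8d0; big→ f8 d0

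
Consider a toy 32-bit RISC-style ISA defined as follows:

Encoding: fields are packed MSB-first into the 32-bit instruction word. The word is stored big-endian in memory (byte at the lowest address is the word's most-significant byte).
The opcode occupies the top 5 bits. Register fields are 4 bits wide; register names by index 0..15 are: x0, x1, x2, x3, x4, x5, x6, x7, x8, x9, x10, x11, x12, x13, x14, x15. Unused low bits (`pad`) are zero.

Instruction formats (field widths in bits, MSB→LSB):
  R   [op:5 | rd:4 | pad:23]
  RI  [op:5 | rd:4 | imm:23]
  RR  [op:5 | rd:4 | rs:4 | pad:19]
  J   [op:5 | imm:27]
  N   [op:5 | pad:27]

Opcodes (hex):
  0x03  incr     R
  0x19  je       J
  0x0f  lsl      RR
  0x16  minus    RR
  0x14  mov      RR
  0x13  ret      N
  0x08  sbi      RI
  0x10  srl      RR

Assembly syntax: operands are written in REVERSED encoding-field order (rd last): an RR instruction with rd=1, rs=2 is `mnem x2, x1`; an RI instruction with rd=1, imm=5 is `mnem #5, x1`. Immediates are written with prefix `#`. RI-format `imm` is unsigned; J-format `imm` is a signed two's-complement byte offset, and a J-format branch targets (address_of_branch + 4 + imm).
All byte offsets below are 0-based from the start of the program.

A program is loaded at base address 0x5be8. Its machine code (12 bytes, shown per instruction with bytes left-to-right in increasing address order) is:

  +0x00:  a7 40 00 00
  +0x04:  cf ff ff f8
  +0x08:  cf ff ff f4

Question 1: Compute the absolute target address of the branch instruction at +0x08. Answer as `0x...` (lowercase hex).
[08] cf ff ff f4 → 0xcffffff4
  opcode bits[31:27]=0x19: je/J
  [26:0] imm=134217716 (s27→-12) = #-12
  target = base 0x5be8 + off 0x08 + 4 + imm -12 = 0x5be8

0x5be8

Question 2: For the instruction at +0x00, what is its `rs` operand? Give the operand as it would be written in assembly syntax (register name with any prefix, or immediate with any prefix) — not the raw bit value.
[00] a7 40 00 00 → 0xa7400000
  top 5b → 0x14 → mov [RR]
  rd@[26:23]=0xe ⇒ x14
  rs@[22:19]=0x8 ⇒ x8

x8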